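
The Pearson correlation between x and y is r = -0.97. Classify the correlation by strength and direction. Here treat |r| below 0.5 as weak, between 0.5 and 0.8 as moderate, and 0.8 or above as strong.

strong negative

r = -0.97 < 0 so the relationship is negative.
|r| = 0.97, which falls in the strong range.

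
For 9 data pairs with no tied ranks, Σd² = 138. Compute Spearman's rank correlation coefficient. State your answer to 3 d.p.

-0.150

ρ = 1 − 6Σd² / [n(n²−1)] = 1 − 6×138 / (9×80)
  = 1 − 828/720 = 1 − 1.1500 ≈ -0.150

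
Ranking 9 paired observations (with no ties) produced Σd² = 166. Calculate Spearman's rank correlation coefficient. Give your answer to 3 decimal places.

ρ = 1 − 6Σd² / [n(n²−1)] = 1 − 6×166 / (9×80)
  = 1 − 996/720 = 1 − 1.3833 ≈ -0.383

-0.383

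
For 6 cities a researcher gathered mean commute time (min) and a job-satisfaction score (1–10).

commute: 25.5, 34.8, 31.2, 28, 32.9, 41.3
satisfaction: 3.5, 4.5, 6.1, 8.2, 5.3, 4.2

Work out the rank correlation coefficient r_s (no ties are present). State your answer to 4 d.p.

-0.1429

Rank commute: 1, 5, 3, 2, 4, 6
Rank satisfaction: 1, 3, 5, 6, 4, 2
d = rank(commute) − rank(satisfaction): 0, 2, -2, -4, 0, 4; Σd² = 40
ρ = 1 − 6Σd² / [n(n²−1)] = 1 − 6×40 / (6×35) = 1 − 240/210 ≈ -0.1429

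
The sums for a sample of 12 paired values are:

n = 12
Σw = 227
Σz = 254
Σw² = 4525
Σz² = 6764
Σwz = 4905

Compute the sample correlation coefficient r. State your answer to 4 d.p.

r = (nΣwz − ΣwΣz) / √[(nΣw² − (Σw)²)(nΣz² − (Σz)²)]
Numerator: 12×4905 − 227×254 = 1202
Denominator: √[(54300 − 51529)(81168 − 64516)] = √[2771 × 16652] = 6792.8412
r = 1202 / 6792.8412 ≈ 0.1770

0.1770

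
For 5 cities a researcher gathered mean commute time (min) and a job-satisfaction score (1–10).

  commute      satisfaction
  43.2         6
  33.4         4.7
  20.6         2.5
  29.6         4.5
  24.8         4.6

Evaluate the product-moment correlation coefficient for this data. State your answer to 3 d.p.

0.892

n = 5, Σx = 151.6, Σy = 22.3, Σx² = 4897.36, Σy² = 105.75, Σxy = 714.96
nΣxy − ΣxΣy = 3574.8 − 3380.68 = 194.12
nΣx² − (Σx)² = 24486.8 − 22982.56 = 1504.24; nΣy² − (Σy)² = 528.75 − 497.29 = 31.46
r = 194.12 / √(1504.24 × 31.46) = 194.12 / 217.5394 ≈ 0.892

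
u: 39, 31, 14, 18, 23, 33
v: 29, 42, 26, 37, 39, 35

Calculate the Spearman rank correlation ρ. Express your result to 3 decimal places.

Rank u: 6, 4, 1, 2, 3, 5
Rank v: 2, 6, 1, 4, 5, 3
d = rank(u) − rank(v): 4, -2, 0, -2, -2, 2; Σd² = 32
ρ = 1 − 6Σd² / [n(n²−1)] = 1 − 6×32 / (6×35) = 1 − 192/210 ≈ 0.086

0.086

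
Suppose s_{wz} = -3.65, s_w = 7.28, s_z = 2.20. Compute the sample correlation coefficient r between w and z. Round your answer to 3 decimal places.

r = Cov(w,z) / (s_w · s_z) = -3.65 / (7.28 × 2.20)
  = -3.65 / 16.0160 ≈ -0.228

-0.228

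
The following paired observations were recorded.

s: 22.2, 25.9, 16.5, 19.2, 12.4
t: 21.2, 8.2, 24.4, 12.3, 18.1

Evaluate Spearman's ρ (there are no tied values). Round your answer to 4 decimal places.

Rank s: 4, 5, 2, 3, 1
Rank t: 4, 1, 5, 2, 3
d = rank(s) − rank(t): 0, 4, -3, 1, -2; Σd² = 30
ρ = 1 − 6Σd² / [n(n²−1)] = 1 − 6×30 / (5×24) = 1 − 180/120 ≈ -0.5000

-0.5000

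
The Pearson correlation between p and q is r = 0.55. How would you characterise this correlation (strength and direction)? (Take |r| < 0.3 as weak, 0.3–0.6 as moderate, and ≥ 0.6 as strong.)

moderate positive

r = 0.55 > 0 so the relationship is positive.
|r| = 0.55, which falls in the moderate range.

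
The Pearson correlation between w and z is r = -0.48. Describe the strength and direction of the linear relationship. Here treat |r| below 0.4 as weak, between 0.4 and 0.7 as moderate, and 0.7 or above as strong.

r = -0.48 < 0 so the relationship is negative.
|r| = 0.48, which falls in the moderate range.

moderate negative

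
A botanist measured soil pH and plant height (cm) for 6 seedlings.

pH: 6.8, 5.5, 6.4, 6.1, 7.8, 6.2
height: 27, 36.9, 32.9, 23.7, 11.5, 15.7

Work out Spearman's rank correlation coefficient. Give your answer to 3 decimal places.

Rank pH: 5, 1, 4, 2, 6, 3
Rank height: 4, 6, 5, 3, 1, 2
d = rank(pH) − rank(height): 1, -5, -1, -1, 5, 1; Σd² = 54
ρ = 1 − 6Σd² / [n(n²−1)] = 1 − 6×54 / (6×35) = 1 − 324/210 ≈ -0.543

-0.543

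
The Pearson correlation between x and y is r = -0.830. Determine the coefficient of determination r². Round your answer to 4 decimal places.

r² = (-0.830)² = 0.6889

0.6889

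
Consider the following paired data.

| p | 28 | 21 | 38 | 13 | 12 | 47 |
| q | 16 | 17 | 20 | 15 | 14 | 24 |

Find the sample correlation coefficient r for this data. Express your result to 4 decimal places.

n = 6, Σp = 159, Σq = 106, Σp² = 5191, Σq² = 1942, Σpq = 3056
nΣpq − ΣpΣq = 18336 − 16854 = 1482
nΣp² − (Σp)² = 31146 − 25281 = 5865; nΣq² − (Σq)² = 11652 − 11236 = 416
r = 1482 / √(5865 × 416) = 1482 / 1561.9987 ≈ 0.9488

0.9488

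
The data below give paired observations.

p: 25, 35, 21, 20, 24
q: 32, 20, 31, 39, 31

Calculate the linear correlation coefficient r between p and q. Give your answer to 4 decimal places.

n = 5, Σp = 125, Σq = 153, Σp² = 3267, Σq² = 4867, Σpq = 3675
nΣpq − ΣpΣq = 18375 − 19125 = -750
nΣp² − (Σp)² = 16335 − 15625 = 710; nΣq² − (Σq)² = 24335 − 23409 = 926
r = -750 / √(710 × 926) = -750 / 810.8391 ≈ -0.9250

-0.9250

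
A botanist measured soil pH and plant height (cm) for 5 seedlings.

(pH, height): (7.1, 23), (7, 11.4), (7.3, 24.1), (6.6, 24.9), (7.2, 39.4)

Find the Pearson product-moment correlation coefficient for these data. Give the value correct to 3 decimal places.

n = 5, Σx = 35.2, Σy = 122.8, Σx² = 248.1, Σy² = 3412.14, Σxy = 867.05
nΣxy − ΣxΣy = 4335.25 − 4322.56 = 12.69
nΣx² − (Σx)² = 1240.5 − 1239.04 = 1.46; nΣy² − (Σy)² = 17060.7 − 15079.84 = 1980.86
r = 12.69 / √(1.46 × 1980.86) = 12.69 / 53.7778 ≈ 0.236

0.236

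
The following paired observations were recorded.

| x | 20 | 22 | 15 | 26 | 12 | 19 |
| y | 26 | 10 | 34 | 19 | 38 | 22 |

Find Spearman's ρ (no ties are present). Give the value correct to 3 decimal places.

Rank x: 4, 5, 2, 6, 1, 3
Rank y: 4, 1, 5, 2, 6, 3
d = rank(x) − rank(y): 0, 4, -3, 4, -5, 0; Σd² = 66
ρ = 1 − 6Σd² / [n(n²−1)] = 1 − 6×66 / (6×35) = 1 − 396/210 ≈ -0.886

-0.886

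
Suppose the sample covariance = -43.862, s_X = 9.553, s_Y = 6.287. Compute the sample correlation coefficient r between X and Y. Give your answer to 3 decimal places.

-0.730

r = Cov(X,Y) / (s_X · s_Y) = -43.862 / (9.553 × 6.287)
  = -43.862 / 60.0597 ≈ -0.730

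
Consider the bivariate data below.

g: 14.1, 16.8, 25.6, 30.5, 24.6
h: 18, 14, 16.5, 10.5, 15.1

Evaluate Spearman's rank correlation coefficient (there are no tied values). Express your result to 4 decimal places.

-0.6000

Rank g: 1, 2, 4, 5, 3
Rank h: 5, 2, 4, 1, 3
d = rank(g) − rank(h): -4, 0, 0, 4, 0; Σd² = 32
ρ = 1 − 6Σd² / [n(n²−1)] = 1 − 6×32 / (5×24) = 1 − 192/120 ≈ -0.6000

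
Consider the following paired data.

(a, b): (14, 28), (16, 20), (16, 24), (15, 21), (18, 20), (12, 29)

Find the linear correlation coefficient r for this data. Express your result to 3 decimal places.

n = 6, Σa = 91, Σb = 142, Σa² = 1401, Σb² = 3442, Σab = 2119
nΣab − ΣaΣb = 12714 − 12922 = -208
nΣa² − (Σa)² = 8406 − 8281 = 125; nΣb² − (Σb)² = 20652 − 20164 = 488
r = -208 / √(125 × 488) = -208 / 246.9818 ≈ -0.842

-0.842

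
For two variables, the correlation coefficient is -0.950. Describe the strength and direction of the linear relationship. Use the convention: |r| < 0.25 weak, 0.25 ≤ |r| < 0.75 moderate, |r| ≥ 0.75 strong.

strong negative

r = -0.950 < 0 so the relationship is negative.
|r| = 0.950, which falls in the strong range.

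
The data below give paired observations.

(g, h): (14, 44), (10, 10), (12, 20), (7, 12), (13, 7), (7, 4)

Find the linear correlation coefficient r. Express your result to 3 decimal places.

n = 6, Σg = 63, Σh = 97, Σg² = 707, Σh² = 2645, Σgh = 1159
nΣgh − ΣgΣh = 6954 − 6111 = 843
nΣg² − (Σg)² = 4242 − 3969 = 273; nΣh² − (Σh)² = 15870 − 9409 = 6461
r = 843 / √(273 × 6461) = 843 / 1328.1013 ≈ 0.635

0.635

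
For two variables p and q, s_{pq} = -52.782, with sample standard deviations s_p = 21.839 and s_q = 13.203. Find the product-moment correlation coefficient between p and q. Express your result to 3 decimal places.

r = Cov(p,q) / (s_p · s_q) = -52.782 / (21.839 × 13.203)
  = -52.782 / 288.3403 ≈ -0.183

-0.183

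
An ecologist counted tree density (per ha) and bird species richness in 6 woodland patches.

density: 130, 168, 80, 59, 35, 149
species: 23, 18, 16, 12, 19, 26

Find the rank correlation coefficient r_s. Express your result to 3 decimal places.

0.371

Rank density: 4, 6, 3, 2, 1, 5
Rank species: 5, 3, 2, 1, 4, 6
d = rank(density) − rank(species): -1, 3, 1, 1, -3, -1; Σd² = 22
ρ = 1 − 6Σd² / [n(n²−1)] = 1 − 6×22 / (6×35) = 1 − 132/210 ≈ 0.371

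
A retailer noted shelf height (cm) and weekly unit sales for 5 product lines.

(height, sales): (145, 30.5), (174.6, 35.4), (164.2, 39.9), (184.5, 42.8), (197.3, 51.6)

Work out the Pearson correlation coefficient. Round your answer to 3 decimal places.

n = 5, Σx = 865.6, Σy = 200.2, Σx² = 151439.34, Σy² = 8269.82, Σxy = 35232.2
nΣxy − ΣxΣy = 176161 − 173293.12 = 2867.88
nΣx² − (Σx)² = 757196.7 − 749263.36 = 7933.34; nΣy² − (Σy)² = 41349.1 − 40080.04 = 1269.06
r = 2867.88 / √(7933.34 × 1269.06) = 2867.88 / 3172.9930 ≈ 0.904

0.904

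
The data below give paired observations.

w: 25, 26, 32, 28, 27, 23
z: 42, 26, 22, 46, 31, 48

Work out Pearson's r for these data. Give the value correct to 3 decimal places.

n = 6, Σw = 161, Σz = 215, Σw² = 4367, Σz² = 8305, Σwz = 5659
nΣwz − ΣwΣz = 33954 − 34615 = -661
nΣw² − (Σw)² = 26202 − 25921 = 281; nΣz² − (Σz)² = 49830 − 46225 = 3605
r = -661 / √(281 × 3605) = -661 / 1006.4815 ≈ -0.657

-0.657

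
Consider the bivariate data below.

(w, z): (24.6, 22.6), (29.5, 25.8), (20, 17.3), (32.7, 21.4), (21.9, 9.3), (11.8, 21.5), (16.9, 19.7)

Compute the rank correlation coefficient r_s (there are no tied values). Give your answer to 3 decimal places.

Rank w: 5, 6, 3, 7, 4, 1, 2
Rank z: 6, 7, 2, 4, 1, 5, 3
d = rank(w) − rank(z): -1, -1, 1, 3, 3, -4, -1; Σd² = 38
ρ = 1 − 6Σd² / [n(n²−1)] = 1 − 6×38 / (7×48) = 1 − 228/336 ≈ 0.321

0.321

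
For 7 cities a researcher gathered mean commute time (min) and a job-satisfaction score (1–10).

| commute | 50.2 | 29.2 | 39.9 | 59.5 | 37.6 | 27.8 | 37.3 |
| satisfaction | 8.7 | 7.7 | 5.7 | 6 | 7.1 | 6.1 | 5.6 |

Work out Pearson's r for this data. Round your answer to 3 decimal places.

n = 7, Σx = 281.5, Σy = 46.9, Σx² = 12082.83, Σy² = 322.45, Σxy = 1891.43
nΣxy − ΣxΣy = 13240.01 − 13202.35 = 37.66
nΣx² − (Σx)² = 84579.81 − 79242.25 = 5337.56; nΣy² − (Σy)² = 2257.15 − 2199.61 = 57.54
r = 37.66 / √(5337.56 × 57.54) = 37.66 / 554.1870 ≈ 0.068

0.068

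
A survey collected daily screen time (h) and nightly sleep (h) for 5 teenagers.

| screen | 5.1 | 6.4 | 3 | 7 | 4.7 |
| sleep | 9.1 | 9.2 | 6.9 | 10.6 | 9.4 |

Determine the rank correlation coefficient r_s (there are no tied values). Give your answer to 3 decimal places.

Rank screen: 3, 4, 1, 5, 2
Rank sleep: 2, 3, 1, 5, 4
d = rank(screen) − rank(sleep): 1, 1, 0, 0, -2; Σd² = 6
ρ = 1 − 6Σd² / [n(n²−1)] = 1 − 6×6 / (5×24) = 1 − 36/120 ≈ 0.700

0.700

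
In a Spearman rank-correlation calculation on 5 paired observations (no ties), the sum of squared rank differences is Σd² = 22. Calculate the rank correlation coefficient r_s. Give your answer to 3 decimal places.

ρ = 1 − 6Σd² / [n(n²−1)] = 1 − 6×22 / (5×24)
  = 1 − 132/120 = 1 − 1.1000 ≈ -0.100

-0.100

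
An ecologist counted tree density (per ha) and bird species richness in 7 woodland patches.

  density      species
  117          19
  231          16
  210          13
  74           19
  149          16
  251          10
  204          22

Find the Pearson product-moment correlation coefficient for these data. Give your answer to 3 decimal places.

-0.554

n = 7, Σx = 1236, Σy = 115, Σx² = 243444, Σy² = 1987, Σxy = 19437
nΣxy − ΣxΣy = 136059 − 142140 = -6081
nΣx² − (Σx)² = 1704108 − 1527696 = 176412; nΣy² − (Σy)² = 13909 − 13225 = 684
r = -6081 / √(176412 × 684) = -6081 / 10984.7990 ≈ -0.554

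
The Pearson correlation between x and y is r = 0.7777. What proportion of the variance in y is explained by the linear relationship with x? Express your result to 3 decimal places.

r² = (0.7777)² = 0.605

0.605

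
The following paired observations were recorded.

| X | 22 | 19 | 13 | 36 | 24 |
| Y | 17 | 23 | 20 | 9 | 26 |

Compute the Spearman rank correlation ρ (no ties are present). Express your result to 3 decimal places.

-0.300

Rank X: 3, 2, 1, 5, 4
Rank Y: 2, 4, 3, 1, 5
d = rank(X) − rank(Y): 1, -2, -2, 4, -1; Σd² = 26
ρ = 1 − 6Σd² / [n(n²−1)] = 1 − 6×26 / (5×24) = 1 − 156/120 ≈ -0.300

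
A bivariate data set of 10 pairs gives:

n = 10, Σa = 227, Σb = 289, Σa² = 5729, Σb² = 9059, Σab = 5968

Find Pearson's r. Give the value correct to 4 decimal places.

-0.9281

r = (nΣab − ΣaΣb) / √[(nΣa² − (Σa)²)(nΣb² − (Σb)²)]
Numerator: 10×5968 − 227×289 = -5923
Denominator: √[(57290 − 51529)(90590 − 83521)] = √[5761 × 7069] = 6381.5757
r = -5923 / 6381.5757 ≈ -0.9281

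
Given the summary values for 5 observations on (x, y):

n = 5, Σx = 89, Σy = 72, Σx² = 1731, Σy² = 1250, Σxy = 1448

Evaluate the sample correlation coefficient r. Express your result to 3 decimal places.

r = (nΣxy − ΣxΣy) / √[(nΣx² − (Σx)²)(nΣy² − (Σy)²)]
Numerator: 5×1448 − 89×72 = 832
Denominator: √[(8655 − 7921)(6250 − 5184)] = √[734 × 1066] = 884.5586
r = 832 / 884.5586 ≈ 0.941

0.941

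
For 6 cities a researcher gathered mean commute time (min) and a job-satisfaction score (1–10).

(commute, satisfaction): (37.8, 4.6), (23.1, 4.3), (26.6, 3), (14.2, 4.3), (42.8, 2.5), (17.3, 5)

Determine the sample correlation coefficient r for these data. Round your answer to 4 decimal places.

n = 6, Σx = 161.8, Σy = 23.7, Σx² = 5002.78, Σy² = 98.39, Σxy = 607.57
nΣxy − ΣxΣy = 3645.42 − 3834.66 = -189.24
nΣx² − (Σx)² = 30016.68 − 26179.24 = 3837.44; nΣy² − (Σy)² = 590.34 − 561.69 = 28.65
r = -189.24 / √(3837.44 × 28.65) = -189.24 / 331.5760 ≈ -0.5707

-0.5707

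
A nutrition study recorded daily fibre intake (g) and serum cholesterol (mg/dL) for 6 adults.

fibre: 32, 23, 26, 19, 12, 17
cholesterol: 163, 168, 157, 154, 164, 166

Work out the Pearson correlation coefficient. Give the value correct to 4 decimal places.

n = 6, Σx = 129, Σy = 972, Σx² = 3023, Σy² = 157610, Σxy = 20878
nΣxy − ΣxΣy = 125268 − 125388 = -120
nΣx² − (Σx)² = 18138 − 16641 = 1497; nΣy² − (Σy)² = 945660 − 944784 = 876
r = -120 / √(1497 × 876) = -120 / 1145.1515 ≈ -0.1048

-0.1048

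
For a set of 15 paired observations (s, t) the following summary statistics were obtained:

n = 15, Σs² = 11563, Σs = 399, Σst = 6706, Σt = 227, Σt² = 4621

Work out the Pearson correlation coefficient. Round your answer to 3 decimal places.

0.629

r = (nΣst − ΣsΣt) / √[(nΣs² − (Σs)²)(nΣt² − (Σt)²)]
Numerator: 15×6706 − 399×227 = 10017
Denominator: √[(173445 − 159201)(69315 − 51529)] = √[14244 × 17786] = 15916.7768
r = 10017 / 15916.7768 ≈ 0.629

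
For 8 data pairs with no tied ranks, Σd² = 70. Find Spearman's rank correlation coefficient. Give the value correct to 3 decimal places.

ρ = 1 − 6Σd² / [n(n²−1)] = 1 − 6×70 / (8×63)
  = 1 − 420/504 = 1 − 0.8333 ≈ 0.167

0.167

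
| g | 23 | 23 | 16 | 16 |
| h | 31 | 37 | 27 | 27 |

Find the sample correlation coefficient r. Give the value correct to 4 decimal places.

0.8552

n = 4, Σg = 78, Σh = 122, Σg² = 1570, Σh² = 3788, Σgh = 2428
nΣgh − ΣgΣh = 9712 − 9516 = 196
nΣg² − (Σg)² = 6280 − 6084 = 196; nΣh² − (Σh)² = 15152 − 14884 = 268
r = 196 / √(196 × 268) = 196 / 229.1899 ≈ 0.8552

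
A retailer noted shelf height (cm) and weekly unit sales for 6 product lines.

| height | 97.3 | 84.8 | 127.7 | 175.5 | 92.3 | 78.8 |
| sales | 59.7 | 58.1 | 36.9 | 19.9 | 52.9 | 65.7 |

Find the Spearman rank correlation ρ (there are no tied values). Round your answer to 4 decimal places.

-0.8286

Rank height: 4, 2, 5, 6, 3, 1
Rank sales: 5, 4, 2, 1, 3, 6
d = rank(height) − rank(sales): -1, -2, 3, 5, 0, -5; Σd² = 64
ρ = 1 − 6Σd² / [n(n²−1)] = 1 − 6×64 / (6×35) = 1 − 384/210 ≈ -0.8286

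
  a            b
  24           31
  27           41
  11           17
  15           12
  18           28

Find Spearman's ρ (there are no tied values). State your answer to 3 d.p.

Rank a: 4, 5, 1, 2, 3
Rank b: 4, 5, 2, 1, 3
d = rank(a) − rank(b): 0, 0, -1, 1, 0; Σd² = 2
ρ = 1 − 6Σd² / [n(n²−1)] = 1 − 6×2 / (5×24) = 1 − 12/120 ≈ 0.900

0.900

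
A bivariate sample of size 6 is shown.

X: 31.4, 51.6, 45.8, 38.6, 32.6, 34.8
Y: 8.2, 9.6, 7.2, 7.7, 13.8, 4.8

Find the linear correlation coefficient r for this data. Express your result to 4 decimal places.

n = 6, ΣX = 234.8, ΣY = 51.3, ΣX² = 9509.92, ΣY² = 484.01, ΣXY = 1996.74
nΣXY − ΣXΣY = 11980.44 − 12045.24 = -64.8
nΣX² − (ΣX)² = 57059.52 − 55131.04 = 1928.48; nΣY² − (ΣY)² = 2904.06 − 2631.69 = 272.37
r = -64.8 / √(1928.48 × 272.37) = -64.8 / 724.7483 ≈ -0.0894

-0.0894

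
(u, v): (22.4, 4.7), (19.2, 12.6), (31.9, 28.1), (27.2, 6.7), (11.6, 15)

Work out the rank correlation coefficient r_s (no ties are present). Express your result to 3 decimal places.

0.100

Rank u: 3, 2, 5, 4, 1
Rank v: 1, 3, 5, 2, 4
d = rank(u) − rank(v): 2, -1, 0, 2, -3; Σd² = 18
ρ = 1 − 6Σd² / [n(n²−1)] = 1 − 6×18 / (5×24) = 1 − 108/120 ≈ 0.100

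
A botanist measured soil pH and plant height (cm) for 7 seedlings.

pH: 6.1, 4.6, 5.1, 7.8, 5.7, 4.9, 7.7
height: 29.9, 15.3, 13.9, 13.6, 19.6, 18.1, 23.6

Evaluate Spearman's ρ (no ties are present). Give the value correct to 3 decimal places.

0.107

Rank pH: 5, 1, 3, 7, 4, 2, 6
Rank height: 7, 3, 2, 1, 5, 4, 6
d = rank(pH) − rank(height): -2, -2, 1, 6, -1, -2, 0; Σd² = 50
ρ = 1 − 6Σd² / [n(n²−1)] = 1 − 6×50 / (7×48) = 1 − 300/336 ≈ 0.107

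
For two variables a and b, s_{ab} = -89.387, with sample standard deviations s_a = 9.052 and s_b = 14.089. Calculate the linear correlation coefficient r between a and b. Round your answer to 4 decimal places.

-0.7009

r = Cov(a,b) / (s_a · s_b) = -89.387 / (9.052 × 14.089)
  = -89.387 / 127.5336 ≈ -0.7009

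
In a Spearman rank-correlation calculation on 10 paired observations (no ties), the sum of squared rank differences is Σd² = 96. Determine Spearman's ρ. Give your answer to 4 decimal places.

ρ = 1 − 6Σd² / [n(n²−1)] = 1 − 6×96 / (10×99)
  = 1 − 576/990 = 1 − 0.58182 ≈ 0.4182

0.4182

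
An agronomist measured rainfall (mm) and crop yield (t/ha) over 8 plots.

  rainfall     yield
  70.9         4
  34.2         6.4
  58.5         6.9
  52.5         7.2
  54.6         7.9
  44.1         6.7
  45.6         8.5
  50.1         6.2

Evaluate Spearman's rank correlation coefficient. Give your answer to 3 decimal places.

Rank rainfall: 8, 1, 7, 5, 6, 2, 3, 4
Rank yield: 1, 3, 5, 6, 7, 4, 8, 2
d = rank(rainfall) − rank(yield): 7, -2, 2, -1, -1, -2, -5, 2; Σd² = 92
ρ = 1 − 6Σd² / [n(n²−1)] = 1 − 6×92 / (8×63) = 1 − 552/504 ≈ -0.095

-0.095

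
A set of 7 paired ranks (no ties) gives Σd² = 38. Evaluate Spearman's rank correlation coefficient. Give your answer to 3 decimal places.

ρ = 1 − 6Σd² / [n(n²−1)] = 1 − 6×38 / (7×48)
  = 1 − 228/336 = 1 − 0.6786 ≈ 0.321

0.321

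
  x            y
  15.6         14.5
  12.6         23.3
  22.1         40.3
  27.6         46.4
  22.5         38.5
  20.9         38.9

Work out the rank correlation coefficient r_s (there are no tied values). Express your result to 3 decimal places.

0.771

Rank x: 2, 1, 4, 6, 5, 3
Rank y: 1, 2, 5, 6, 3, 4
d = rank(x) − rank(y): 1, -1, -1, 0, 2, -1; Σd² = 8
ρ = 1 − 6Σd² / [n(n²−1)] = 1 − 6×8 / (6×35) = 1 − 48/210 ≈ 0.771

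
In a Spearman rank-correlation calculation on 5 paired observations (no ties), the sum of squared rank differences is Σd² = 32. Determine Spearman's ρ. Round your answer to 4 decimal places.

-0.6000

ρ = 1 − 6Σd² / [n(n²−1)] = 1 − 6×32 / (5×24)
  = 1 − 192/120 = 1 − 1.60000 ≈ -0.6000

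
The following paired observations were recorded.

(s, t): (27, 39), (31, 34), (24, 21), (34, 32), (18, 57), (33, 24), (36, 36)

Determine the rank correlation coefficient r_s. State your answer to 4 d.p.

Rank s: 3, 4, 2, 6, 1, 5, 7
Rank t: 6, 4, 1, 3, 7, 2, 5
d = rank(s) − rank(t): -3, 0, 1, 3, -6, 3, 2; Σd² = 68
ρ = 1 − 6Σd² / [n(n²−1)] = 1 − 6×68 / (7×48) = 1 − 408/336 ≈ -0.2143

-0.2143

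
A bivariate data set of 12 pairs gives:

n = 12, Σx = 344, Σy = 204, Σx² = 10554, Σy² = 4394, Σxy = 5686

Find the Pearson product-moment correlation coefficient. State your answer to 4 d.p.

-0.2023

r = (nΣxy − ΣxΣy) / √[(nΣx² − (Σx)²)(nΣy² − (Σy)²)]
Numerator: 12×5686 − 344×204 = -1944
Denominator: √[(126648 − 118336)(52728 − 41616)] = √[8312 × 11112] = 9610.5642
r = -1944 / 9610.5642 ≈ -0.2023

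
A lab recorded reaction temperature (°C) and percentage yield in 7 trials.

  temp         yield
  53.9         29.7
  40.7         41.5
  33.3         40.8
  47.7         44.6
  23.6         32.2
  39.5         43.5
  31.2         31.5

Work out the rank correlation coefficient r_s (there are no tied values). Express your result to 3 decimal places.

0.179

Rank temp: 7, 5, 3, 6, 1, 4, 2
Rank yield: 1, 5, 4, 7, 3, 6, 2
d = rank(temp) − rank(yield): 6, 0, -1, -1, -2, -2, 0; Σd² = 46
ρ = 1 − 6Σd² / [n(n²−1)] = 1 − 6×46 / (7×48) = 1 − 276/336 ≈ 0.179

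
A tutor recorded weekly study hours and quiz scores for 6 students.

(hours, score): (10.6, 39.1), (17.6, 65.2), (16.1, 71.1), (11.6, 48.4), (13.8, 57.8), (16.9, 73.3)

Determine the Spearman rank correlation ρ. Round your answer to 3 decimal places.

0.829

Rank hours: 1, 6, 4, 2, 3, 5
Rank score: 1, 4, 5, 2, 3, 6
d = rank(hours) − rank(score): 0, 2, -1, 0, 0, -1; Σd² = 6
ρ = 1 − 6Σd² / [n(n²−1)] = 1 − 6×6 / (6×35) = 1 − 36/210 ≈ 0.829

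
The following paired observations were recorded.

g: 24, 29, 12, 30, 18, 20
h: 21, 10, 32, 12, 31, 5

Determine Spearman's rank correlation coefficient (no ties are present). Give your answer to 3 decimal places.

-0.600

Rank g: 4, 5, 1, 6, 2, 3
Rank h: 4, 2, 6, 3, 5, 1
d = rank(g) − rank(h): 0, 3, -5, 3, -3, 2; Σd² = 56
ρ = 1 − 6Σd² / [n(n²−1)] = 1 − 6×56 / (6×35) = 1 − 336/210 ≈ -0.600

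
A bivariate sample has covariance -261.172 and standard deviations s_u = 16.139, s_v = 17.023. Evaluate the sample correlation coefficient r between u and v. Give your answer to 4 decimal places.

-0.9506

r = Cov(u,v) / (s_u · s_v) = -261.172 / (16.139 × 17.023)
  = -261.172 / 274.7342 ≈ -0.9506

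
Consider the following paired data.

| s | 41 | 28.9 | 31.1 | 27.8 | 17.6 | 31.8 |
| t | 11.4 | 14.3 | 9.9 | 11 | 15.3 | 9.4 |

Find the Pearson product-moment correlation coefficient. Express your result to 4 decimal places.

-0.6097

n = 6, Σs = 178.2, Σt = 71.3, Σs² = 5577.26, Σt² = 875.91, Σst = 2062.56
nΣst − ΣsΣt = 12375.36 − 12705.66 = -330.3
nΣs² − (Σs)² = 33463.56 − 31755.24 = 1708.32; nΣt² − (Σt)² = 5255.46 − 5083.69 = 171.77
r = -330.3 / √(1708.32 × 171.77) = -330.3 / 541.6993 ≈ -0.6097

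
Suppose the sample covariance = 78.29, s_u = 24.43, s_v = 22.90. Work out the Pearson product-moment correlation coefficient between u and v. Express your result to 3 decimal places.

0.140

r = Cov(u,v) / (s_u · s_v) = 78.29 / (24.43 × 22.90)
  = 78.29 / 559.4470 ≈ 0.140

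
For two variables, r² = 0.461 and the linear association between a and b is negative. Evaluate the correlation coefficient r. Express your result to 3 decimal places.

-0.679

|r| = √0.461 = 0.679
The association is negative, so r = −0.679.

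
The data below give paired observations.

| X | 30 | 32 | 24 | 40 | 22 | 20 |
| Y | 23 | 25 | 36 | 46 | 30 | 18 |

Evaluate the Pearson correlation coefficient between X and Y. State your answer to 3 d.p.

0.609

n = 6, ΣX = 168, ΣY = 178, ΣX² = 4984, ΣY² = 5790, ΣXY = 5214
nΣXY − ΣXΣY = 31284 − 29904 = 1380
nΣX² − (ΣX)² = 29904 − 28224 = 1680; nΣY² − (ΣY)² = 34740 − 31684 = 3056
r = 1380 / √(1680 × 3056) = 1380 / 2265.8508 ≈ 0.609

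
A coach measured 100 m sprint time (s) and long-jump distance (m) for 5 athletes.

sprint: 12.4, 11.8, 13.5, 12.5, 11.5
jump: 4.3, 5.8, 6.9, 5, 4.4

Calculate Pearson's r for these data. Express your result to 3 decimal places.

0.669

n = 5, Σx = 61.7, Σy = 26.4, Σx² = 763.75, Σy² = 144.1, Σxy = 328.01
nΣxy − ΣxΣy = 1640.05 − 1628.88 = 11.17
nΣx² − (Σx)² = 3818.75 − 3806.89 = 11.86; nΣy² − (Σy)² = 720.5 − 696.96 = 23.54
r = 11.17 / √(11.86 × 23.54) = 11.17 / 16.7088 ≈ 0.669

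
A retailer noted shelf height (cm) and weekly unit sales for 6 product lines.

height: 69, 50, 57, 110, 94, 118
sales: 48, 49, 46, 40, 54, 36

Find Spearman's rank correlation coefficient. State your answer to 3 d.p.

Rank height: 3, 1, 2, 5, 4, 6
Rank sales: 4, 5, 3, 2, 6, 1
d = rank(height) − rank(sales): -1, -4, -1, 3, -2, 5; Σd² = 56
ρ = 1 − 6Σd² / [n(n²−1)] = 1 − 6×56 / (6×35) = 1 − 336/210 ≈ -0.600

-0.600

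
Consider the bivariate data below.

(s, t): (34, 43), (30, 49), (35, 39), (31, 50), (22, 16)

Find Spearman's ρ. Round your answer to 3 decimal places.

Rank s: 4, 2, 5, 3, 1
Rank t: 3, 4, 2, 5, 1
d = rank(s) − rank(t): 1, -2, 3, -2, 0; Σd² = 18
ρ = 1 − 6Σd² / [n(n²−1)] = 1 − 6×18 / (5×24) = 1 − 108/120 ≈ 0.100

0.100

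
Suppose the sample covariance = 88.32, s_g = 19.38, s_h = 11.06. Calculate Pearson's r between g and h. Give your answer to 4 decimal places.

0.4121

r = Cov(g,h) / (s_g · s_h) = 88.32 / (19.38 × 11.06)
  = 88.32 / 214.3428 ≈ 0.4121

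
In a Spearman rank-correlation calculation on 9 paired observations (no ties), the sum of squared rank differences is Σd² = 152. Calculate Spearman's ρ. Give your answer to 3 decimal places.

-0.267

ρ = 1 − 6Σd² / [n(n²−1)] = 1 − 6×152 / (9×80)
  = 1 − 912/720 = 1 − 1.2667 ≈ -0.267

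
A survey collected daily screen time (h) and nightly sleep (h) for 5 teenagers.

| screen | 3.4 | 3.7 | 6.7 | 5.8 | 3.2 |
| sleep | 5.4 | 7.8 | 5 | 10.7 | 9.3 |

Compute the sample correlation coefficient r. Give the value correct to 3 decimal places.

n = 5, Σx = 22.8, Σy = 38.2, Σx² = 114.02, Σy² = 315.98, Σxy = 172.54
nΣxy − ΣxΣy = 862.7 − 870.96 = -8.26
nΣx² − (Σx)² = 570.1 − 519.84 = 50.26; nΣy² − (Σy)² = 1579.9 − 1459.24 = 120.66
r = -8.26 / √(50.26 × 120.66) = -8.26 / 77.8741 ≈ -0.106

-0.106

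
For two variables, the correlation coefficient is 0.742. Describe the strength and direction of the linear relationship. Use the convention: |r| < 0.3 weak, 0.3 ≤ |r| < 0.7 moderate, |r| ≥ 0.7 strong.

r = 0.742 > 0 so the relationship is positive.
|r| = 0.742, which falls in the strong range.

strong positive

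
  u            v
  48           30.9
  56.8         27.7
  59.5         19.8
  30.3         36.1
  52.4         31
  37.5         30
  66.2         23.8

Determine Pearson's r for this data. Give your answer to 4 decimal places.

-0.8225

n = 7, Σu = 350.7, Σv = 199.3, Σu² = 18523.03, Σv² = 5844.79, Σuv = 9653.45
nΣuv − ΣuΣv = 67574.15 − 69894.51 = -2320.36
nΣu² − (Σu)² = 129661.21 − 122990.49 = 6670.72; nΣv² − (Σv)² = 40913.53 − 39720.49 = 1193.04
r = -2320.36 / √(6670.72 × 1193.04) = -2320.36 / 2821.0700 ≈ -0.8225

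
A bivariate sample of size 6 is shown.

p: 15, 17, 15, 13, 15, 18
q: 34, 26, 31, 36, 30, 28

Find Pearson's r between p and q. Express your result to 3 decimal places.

-0.873

n = 6, Σp = 93, Σq = 185, Σp² = 1457, Σq² = 5773, Σpq = 2839
nΣpq − ΣpΣq = 17034 − 17205 = -171
nΣp² − (Σp)² = 8742 − 8649 = 93; nΣq² − (Σq)² = 34638 − 34225 = 413
r = -171 / √(93 × 413) = -171 / 195.9821 ≈ -0.873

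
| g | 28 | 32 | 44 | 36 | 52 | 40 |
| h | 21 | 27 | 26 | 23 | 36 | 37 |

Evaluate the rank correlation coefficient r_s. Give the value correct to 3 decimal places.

0.600

Rank g: 1, 2, 5, 3, 6, 4
Rank h: 1, 4, 3, 2, 5, 6
d = rank(g) − rank(h): 0, -2, 2, 1, 1, -2; Σd² = 14
ρ = 1 − 6Σd² / [n(n²−1)] = 1 − 6×14 / (6×35) = 1 − 84/210 ≈ 0.600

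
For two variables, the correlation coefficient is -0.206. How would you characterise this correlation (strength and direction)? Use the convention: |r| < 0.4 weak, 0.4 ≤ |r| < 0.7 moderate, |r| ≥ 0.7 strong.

weak negative

r = -0.206 < 0 so the relationship is negative.
|r| = 0.206, which falls in the weak range.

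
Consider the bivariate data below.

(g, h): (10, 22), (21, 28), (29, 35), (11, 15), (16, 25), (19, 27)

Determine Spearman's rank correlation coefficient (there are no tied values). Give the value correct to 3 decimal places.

0.943

Rank g: 1, 5, 6, 2, 3, 4
Rank h: 2, 5, 6, 1, 3, 4
d = rank(g) − rank(h): -1, 0, 0, 1, 0, 0; Σd² = 2
ρ = 1 − 6Σd² / [n(n²−1)] = 1 − 6×2 / (6×35) = 1 − 12/210 ≈ 0.943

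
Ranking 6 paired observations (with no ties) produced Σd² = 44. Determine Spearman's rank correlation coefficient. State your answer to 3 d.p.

ρ = 1 − 6Σd² / [n(n²−1)] = 1 − 6×44 / (6×35)
  = 1 − 264/210 = 1 − 1.2571 ≈ -0.257

-0.257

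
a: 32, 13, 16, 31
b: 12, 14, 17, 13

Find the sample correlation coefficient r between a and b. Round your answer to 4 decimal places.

-0.7326

n = 4, Σa = 92, Σb = 56, Σa² = 2410, Σb² = 798, Σab = 1241
nΣab − ΣaΣb = 4964 − 5152 = -188
nΣa² − (Σa)² = 9640 − 8464 = 1176; nΣb² − (Σb)² = 3192 − 3136 = 56
r = -188 / √(1176 × 56) = -188 / 256.6242 ≈ -0.7326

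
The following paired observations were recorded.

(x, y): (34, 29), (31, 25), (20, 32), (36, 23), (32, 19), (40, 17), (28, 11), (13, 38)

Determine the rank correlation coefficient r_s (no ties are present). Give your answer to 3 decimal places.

-0.524

Rank x: 6, 4, 2, 7, 5, 8, 3, 1
Rank y: 6, 5, 7, 4, 3, 2, 1, 8
d = rank(x) − rank(y): 0, -1, -5, 3, 2, 6, 2, -7; Σd² = 128
ρ = 1 − 6Σd² / [n(n²−1)] = 1 − 6×128 / (8×63) = 1 − 768/504 ≈ -0.524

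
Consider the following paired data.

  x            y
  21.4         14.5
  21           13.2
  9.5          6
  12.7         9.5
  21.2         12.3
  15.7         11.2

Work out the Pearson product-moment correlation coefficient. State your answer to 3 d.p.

0.952

n = 6, Σx = 101.5, Σy = 66.7, Σx² = 1846.43, Σy² = 787.47, Σxy = 1201.75
nΣxy − ΣxΣy = 7210.5 − 6770.05 = 440.45
nΣx² − (Σx)² = 11078.58 − 10302.25 = 776.33; nΣy² − (Σy)² = 4724.82 − 4448.89 = 275.93
r = 440.45 / √(776.33 × 275.93) = 440.45 / 462.8312 ≈ 0.952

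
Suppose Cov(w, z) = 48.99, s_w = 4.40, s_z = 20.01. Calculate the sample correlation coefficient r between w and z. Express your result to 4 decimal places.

0.5564

r = Cov(w,z) / (s_w · s_z) = 48.99 / (4.40 × 20.01)
  = 48.99 / 88.0440 ≈ 0.5564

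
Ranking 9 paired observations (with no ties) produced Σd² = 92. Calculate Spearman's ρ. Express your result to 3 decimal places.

0.233

ρ = 1 − 6Σd² / [n(n²−1)] = 1 − 6×92 / (9×80)
  = 1 − 552/720 = 1 − 0.7667 ≈ 0.233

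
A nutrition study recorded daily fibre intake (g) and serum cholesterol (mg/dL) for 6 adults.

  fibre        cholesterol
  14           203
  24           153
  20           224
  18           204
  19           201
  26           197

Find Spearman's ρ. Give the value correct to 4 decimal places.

Rank fibre: 1, 5, 4, 2, 3, 6
Rank cholesterol: 4, 1, 6, 5, 3, 2
d = rank(fibre) − rank(cholesterol): -3, 4, -2, -3, 0, 4; Σd² = 54
ρ = 1 − 6Σd² / [n(n²−1)] = 1 − 6×54 / (6×35) = 1 − 324/210 ≈ -0.5429

-0.5429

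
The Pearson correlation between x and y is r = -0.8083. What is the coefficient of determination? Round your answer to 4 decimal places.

r² = (-0.8083)² = 0.6533

0.6533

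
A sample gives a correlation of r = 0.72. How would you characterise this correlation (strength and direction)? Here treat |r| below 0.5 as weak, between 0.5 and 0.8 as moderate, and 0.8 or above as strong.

r = 0.72 > 0 so the relationship is positive.
|r| = 0.72, which falls in the moderate range.

moderate positive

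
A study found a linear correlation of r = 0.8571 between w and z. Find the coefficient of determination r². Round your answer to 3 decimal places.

r² = (0.8571)² = 0.735

0.735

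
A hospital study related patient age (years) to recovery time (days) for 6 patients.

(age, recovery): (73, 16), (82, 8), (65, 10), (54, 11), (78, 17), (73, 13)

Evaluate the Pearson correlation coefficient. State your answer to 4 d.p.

0.1734

n = 6, Σx = 425, Σy = 75, Σx² = 30607, Σy² = 999, Σxy = 5343
nΣxy − ΣxΣy = 32058 − 31875 = 183
nΣx² − (Σx)² = 183642 − 180625 = 3017; nΣy² − (Σy)² = 5994 − 5625 = 369
r = 183 / √(3017 × 369) = 183 / 1055.1175 ≈ 0.1734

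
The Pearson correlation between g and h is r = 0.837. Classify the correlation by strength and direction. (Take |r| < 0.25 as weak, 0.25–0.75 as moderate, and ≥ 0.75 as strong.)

strong positive

r = 0.837 > 0 so the relationship is positive.
|r| = 0.837, which falls in the strong range.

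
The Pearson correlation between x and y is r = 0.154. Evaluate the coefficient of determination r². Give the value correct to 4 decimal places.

0.0237

r² = (0.154)² = 0.0237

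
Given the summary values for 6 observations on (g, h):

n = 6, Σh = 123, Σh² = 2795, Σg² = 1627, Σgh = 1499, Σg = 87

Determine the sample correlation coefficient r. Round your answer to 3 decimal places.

-0.900

r = (nΣgh − ΣgΣh) / √[(nΣg² − (Σg)²)(nΣh² − (Σh)²)]
Numerator: 6×1499 − 87×123 = -1707
Denominator: √[(9762 − 7569)(16770 − 15129)] = √[2193 × 1641] = 1897.0274
r = -1707 / 1897.0274 ≈ -0.900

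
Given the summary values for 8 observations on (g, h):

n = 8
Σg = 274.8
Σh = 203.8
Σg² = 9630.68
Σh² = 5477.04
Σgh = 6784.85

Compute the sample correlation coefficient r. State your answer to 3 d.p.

r = (nΣgh − ΣgΣh) / √[(nΣg² − (Σg)²)(nΣh² − (Σh)²)]
Numerator: 8×6784.85 − 274.8×203.8 = -1725.44
Denominator: √[(77045.44 − 75515.04)(43816.32 − 41534.44)] = √[1530.4 × 2281.88] = 1868.7400
r = -1725.44 / 1868.7400 ≈ -0.923

-0.923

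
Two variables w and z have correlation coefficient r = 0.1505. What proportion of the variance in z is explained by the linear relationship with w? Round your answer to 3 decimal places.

r² = (0.1505)² = 0.023

0.023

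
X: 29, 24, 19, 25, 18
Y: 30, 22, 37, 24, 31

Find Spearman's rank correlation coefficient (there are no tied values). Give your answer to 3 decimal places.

-0.500

Rank X: 5, 3, 2, 4, 1
Rank Y: 3, 1, 5, 2, 4
d = rank(X) − rank(Y): 2, 2, -3, 2, -3; Σd² = 30
ρ = 1 − 6Σd² / [n(n²−1)] = 1 − 6×30 / (5×24) = 1 − 180/120 ≈ -0.500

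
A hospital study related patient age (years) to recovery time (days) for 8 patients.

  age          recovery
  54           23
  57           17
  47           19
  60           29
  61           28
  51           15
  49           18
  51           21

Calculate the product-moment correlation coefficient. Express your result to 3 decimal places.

n = 8, Σx = 430, Σy = 170, Σx² = 23298, Σy² = 3794, Σxy = 9270
nΣxy − ΣxΣy = 74160 − 73100 = 1060
nΣx² − (Σx)² = 186384 − 184900 = 1484; nΣy² − (Σy)² = 30352 − 28900 = 1452
r = 1060 / √(1484 × 1452) = 1060 / 1467.9128 ≈ 0.722

0.722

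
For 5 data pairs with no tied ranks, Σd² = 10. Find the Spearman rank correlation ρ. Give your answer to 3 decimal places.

0.500

ρ = 1 − 6Σd² / [n(n²−1)] = 1 − 6×10 / (5×24)
  = 1 − 60/120 = 1 − 0.5000 ≈ 0.500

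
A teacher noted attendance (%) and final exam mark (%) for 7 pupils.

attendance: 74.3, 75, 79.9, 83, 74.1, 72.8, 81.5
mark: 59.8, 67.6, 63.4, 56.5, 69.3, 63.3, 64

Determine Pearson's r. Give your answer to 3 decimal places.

n = 7, Σx = 540.6, Σy = 443.9, Σx² = 41851.4, Σy² = 28262.99, Σxy = 34227.67
nΣxy − ΣxΣy = 239593.69 − 239972.34 = -378.65
nΣx² − (Σx)² = 292959.8 − 292248.36 = 711.44; nΣy² − (Σy)² = 197840.93 − 197047.21 = 793.72
r = -378.65 / √(711.44 × 793.72) = -378.65 / 751.4547 ≈ -0.504

-0.504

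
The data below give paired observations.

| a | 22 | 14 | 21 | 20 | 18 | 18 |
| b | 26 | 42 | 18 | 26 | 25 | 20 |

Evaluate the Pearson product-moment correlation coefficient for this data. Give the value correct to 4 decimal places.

n = 6, Σa = 113, Σb = 157, Σa² = 2169, Σb² = 4465, Σab = 2868
nΣab − ΣaΣb = 17208 − 17741 = -533
nΣa² − (Σa)² = 13014 − 12769 = 245; nΣb² − (Σb)² = 26790 − 24649 = 2141
r = -533 / √(245 × 2141) = -533 / 724.2548 ≈ -0.7359

-0.7359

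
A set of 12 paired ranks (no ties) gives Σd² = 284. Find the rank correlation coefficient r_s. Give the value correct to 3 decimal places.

0.007

ρ = 1 − 6Σd² / [n(n²−1)] = 1 − 6×284 / (12×143)
  = 1 − 1704/1716 = 1 − 0.9930 ≈ 0.007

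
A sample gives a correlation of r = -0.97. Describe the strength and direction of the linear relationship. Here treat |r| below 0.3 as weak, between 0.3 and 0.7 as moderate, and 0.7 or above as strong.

r = -0.97 < 0 so the relationship is negative.
|r| = 0.97, which falls in the strong range.

strong negative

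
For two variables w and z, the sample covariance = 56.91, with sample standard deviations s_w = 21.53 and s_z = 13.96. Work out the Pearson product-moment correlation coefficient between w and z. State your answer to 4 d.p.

r = Cov(w,z) / (s_w · s_z) = 56.91 / (21.53 × 13.96)
  = 56.91 / 300.5588 ≈ 0.1893

0.1893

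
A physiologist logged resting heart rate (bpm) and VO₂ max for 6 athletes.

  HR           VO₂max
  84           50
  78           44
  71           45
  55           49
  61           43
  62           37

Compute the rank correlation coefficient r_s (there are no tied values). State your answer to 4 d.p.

Rank HR: 6, 5, 4, 1, 2, 3
Rank VO₂max: 6, 3, 4, 5, 2, 1
d = rank(HR) − rank(VO₂max): 0, 2, 0, -4, 0, 2; Σd² = 24
ρ = 1 − 6Σd² / [n(n²−1)] = 1 − 6×24 / (6×35) = 1 − 144/210 ≈ 0.3143

0.3143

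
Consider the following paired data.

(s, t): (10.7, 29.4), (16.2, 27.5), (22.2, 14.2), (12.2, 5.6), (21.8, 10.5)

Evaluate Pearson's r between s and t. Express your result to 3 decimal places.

n = 5, Σs = 83.1, Σt = 87.2, Σs² = 1493.85, Σt² = 1963.86, Σst = 1372.54
nΣst − ΣsΣt = 6862.7 − 7246.32 = -383.62
nΣs² − (Σs)² = 7469.25 − 6905.61 = 563.64; nΣt² − (Σt)² = 9819.3 − 7603.84 = 2215.46
r = -383.62 / √(563.64 × 2215.46) = -383.62 / 1117.4622 ≈ -0.343

-0.343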